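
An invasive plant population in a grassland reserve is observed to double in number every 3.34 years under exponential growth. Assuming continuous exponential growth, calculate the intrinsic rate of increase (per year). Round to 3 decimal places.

r = ln(2)/t_d = 0.6931/3.34 = 0.20753.

0.208 per year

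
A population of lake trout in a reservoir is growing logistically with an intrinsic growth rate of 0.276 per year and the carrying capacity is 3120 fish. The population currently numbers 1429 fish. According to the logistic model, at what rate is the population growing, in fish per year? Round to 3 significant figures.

dN/dt = rN(1 − N/K) = 0.276 × 1429 × (1 − 1429/3120).
1 − 1429/3120 = 0.54199; dN/dt = 0.276 × 1429 × 0.54199 = 213.76.

214 fish per year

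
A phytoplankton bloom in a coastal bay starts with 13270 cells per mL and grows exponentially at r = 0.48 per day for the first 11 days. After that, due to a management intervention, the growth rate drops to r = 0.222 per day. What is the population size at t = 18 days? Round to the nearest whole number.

Phase 1: N(11) = 13270·e^(0.48×11) = 13270·e^5.28 = 2.605828×10^6.
Phase 2 runs for 18 − 11 = 7 days at r = 0.222.
N(18) = 2.605828×10^6·e^(0.222×7) = 2.605828×10^6·e^1.554 = 1.232649×10^7.

12326490 cells per mL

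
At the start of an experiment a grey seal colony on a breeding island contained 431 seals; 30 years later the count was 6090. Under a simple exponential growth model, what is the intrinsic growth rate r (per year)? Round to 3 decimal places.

0.088 per year

From N(t) = N₀·e^(rt): e^(r·30) = 6090/431 = 14.13.
r·30 = ln(14.13) = 2.6483, so r = 2.6483/30 = 0.088277.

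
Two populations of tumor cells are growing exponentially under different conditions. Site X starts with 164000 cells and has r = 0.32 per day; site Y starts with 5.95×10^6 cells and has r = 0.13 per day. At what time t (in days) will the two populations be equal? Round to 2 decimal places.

18.90 days

Set 164000·e^(0.32t) = 5.95×10^6·e^(0.13t).
e^((0.32 − 0.13)t) = 5.95×10^6/164000 → e^(0.19·t) = 36.28.
0.19·t = ln(36.28) = 3.5913, so t = 3.5913/0.19 = 18.901.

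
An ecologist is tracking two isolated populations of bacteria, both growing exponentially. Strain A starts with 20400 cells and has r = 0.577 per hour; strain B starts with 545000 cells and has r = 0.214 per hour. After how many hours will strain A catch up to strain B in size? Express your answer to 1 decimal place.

Set 20400·e^(0.577t) = 545000·e^(0.214t).
e^((0.577 − 0.214)t) = 545000/20400 → e^(0.363·t) = 26.716.
0.363·t = ln(26.716) = 3.2853, so t = 3.2853/0.363 = 9.0503.

9.1 hours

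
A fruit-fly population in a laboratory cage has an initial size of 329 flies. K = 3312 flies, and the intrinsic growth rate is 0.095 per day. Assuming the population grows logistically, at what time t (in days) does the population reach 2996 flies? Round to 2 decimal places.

A = (K − N₀)/N₀ = (3312 − 329)/329 = 9.0669.
Solve 3312/(1 + 9.0669·e^(−0.095t)) = 2996: 1 + 9.0669·e^(−0.095t) = 1.1055, so e^(−0.095t) = 0.0116329.
−0.095·t = ln(0.0116329) = -4.4539, so t = 4.4539/0.095 = 46.883.

46.88 days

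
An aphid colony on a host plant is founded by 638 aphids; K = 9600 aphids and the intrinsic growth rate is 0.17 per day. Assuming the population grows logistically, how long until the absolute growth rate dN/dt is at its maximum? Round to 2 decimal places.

15.54 days

Logistic growth is fastest at N = K/2 = 4800.
A = (K − N₀)/N₀ = 14.047. Set K/(1 + A·e^(−rt)) = K/2 → A·e^(−rt) = 1.
e^(−0.17t) = 1/14.047 = 0.0711895, so t = ln(14.047)/0.17 = 2.6424/0.17 = 15.544.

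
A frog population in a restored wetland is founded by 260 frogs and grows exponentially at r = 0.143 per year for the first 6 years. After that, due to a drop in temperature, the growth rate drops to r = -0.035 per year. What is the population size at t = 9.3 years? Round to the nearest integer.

Phase 1: N(6) = 260·e^(0.143×6) = 260·e^0.858 = 613.194.
Phase 2 runs for 9.3 − 6 = 3.3 years at r = -0.035.
N(9.3) = 613.194·e^(-0.035×3.3) = 613.194·e^-0.1155 = 546.307.

546 frogs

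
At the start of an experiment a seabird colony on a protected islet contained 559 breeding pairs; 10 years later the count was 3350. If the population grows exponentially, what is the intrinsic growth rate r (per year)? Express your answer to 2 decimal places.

From N(t) = N₀·e^(rt): e^(r·10) = 3350/559 = 5.9928.
r·10 = ln(5.9928) = 1.7906, so r = 1.7906/10 = 0.17906.

0.18 per year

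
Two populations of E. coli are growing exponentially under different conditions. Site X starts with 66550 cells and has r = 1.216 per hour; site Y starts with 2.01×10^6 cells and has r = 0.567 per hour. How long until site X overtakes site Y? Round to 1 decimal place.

5.3 hours

Set 66550·e^(1.216t) = 2.01×10^6·e^(0.567t).
e^((1.216 − 0.567)t) = 2.01×10^6/66550 → e^(0.649·t) = 30.203.
0.649·t = ln(30.203) = 3.4079, so t = 3.4079/0.649 = 5.2511.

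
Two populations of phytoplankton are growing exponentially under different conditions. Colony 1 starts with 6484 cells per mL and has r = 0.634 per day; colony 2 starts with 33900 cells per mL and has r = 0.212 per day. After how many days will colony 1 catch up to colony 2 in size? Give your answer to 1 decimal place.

Set 6484·e^(0.634t) = 33900·e^(0.212t).
e^((0.634 − 0.212)t) = 33900/6484 → e^(0.422·t) = 5.2283.
0.422·t = ln(5.2283) = 1.6541, so t = 1.6541/0.422 = 3.9196.

3.9 days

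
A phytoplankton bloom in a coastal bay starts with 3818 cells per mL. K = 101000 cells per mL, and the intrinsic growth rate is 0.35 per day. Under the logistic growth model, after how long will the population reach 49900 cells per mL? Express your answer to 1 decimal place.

A = (K − N₀)/N₀ = (101000 − 3818)/3818 = 25.454.
Solve 101000/(1 + 25.454·e^(−0.35t)) = 49900: 1 + 25.454·e^(−0.35t) = 2.024, so e^(−0.35t) = 0.0402319.
−0.35·t = ln(0.0402319) = -3.2131, so t = 3.2131/0.35 = 9.1803.

9.2 days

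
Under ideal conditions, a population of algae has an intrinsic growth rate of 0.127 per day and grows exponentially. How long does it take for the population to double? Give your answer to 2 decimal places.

Doubling time t_d = ln(2)/r = 0.6931/0.127 = 5.4579.

5.46 days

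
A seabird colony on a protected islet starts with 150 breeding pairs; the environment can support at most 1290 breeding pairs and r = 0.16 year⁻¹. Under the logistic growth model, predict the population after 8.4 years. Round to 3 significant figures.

433 breeding pairs

A = (K − N₀)/N₀ = (1290 − 150)/150 = 7.6.
N(t) = K/(1 + A·e^(−rt)) = 1290/(1 + 7.6×e^(−0.16×8.4)).
e^(−1.344) = 0.2608; denominator = 1 + 7.6×0.2608 = 2.9821.
N = 1290/2.9821 = 432.584.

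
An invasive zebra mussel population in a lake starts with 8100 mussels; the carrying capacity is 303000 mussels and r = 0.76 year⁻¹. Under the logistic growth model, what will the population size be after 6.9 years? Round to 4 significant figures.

A = (K − N₀)/N₀ = (303000 − 8100)/8100 = 36.407.
N(t) = K/(1 + A·e^(−rt)) = 303000/(1 + 36.407×e^(−0.76×6.9)).
e^(−5.244) = 0.0052791; denominator = 1 + 36.407×0.0052791 = 1.1922.
N = 303000/1.1922 = 254152.

254200 mussels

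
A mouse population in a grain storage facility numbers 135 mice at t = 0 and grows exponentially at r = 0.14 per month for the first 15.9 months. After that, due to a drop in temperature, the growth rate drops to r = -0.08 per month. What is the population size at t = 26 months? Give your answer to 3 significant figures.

557 mice

Phase 1: N(15.9) = 135·e^(0.14×15.9) = 135·e^2.226 = 1250.47.
Phase 2 runs for 26 − 15.9 = 10.1 months at r = -0.08.
N(26) = 1250.47·e^(-0.08×10.1) = 1250.47·e^-0.808 = 557.395.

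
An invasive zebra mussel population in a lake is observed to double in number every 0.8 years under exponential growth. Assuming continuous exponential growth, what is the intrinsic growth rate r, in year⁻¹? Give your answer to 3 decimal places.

0.866 per year

r = ln(2)/t_d = 0.6931/0.8 = 0.86643.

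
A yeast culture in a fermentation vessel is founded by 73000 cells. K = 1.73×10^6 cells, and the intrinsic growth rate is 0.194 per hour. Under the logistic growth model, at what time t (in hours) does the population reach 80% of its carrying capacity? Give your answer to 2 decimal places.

A = (K − N₀)/N₀ = (1.73×10^6 − 73000)/73000 = 22.699.
Solve 1.73×10^6/(1 + 22.699·e^(−0.194t)) = 1.384×10^6: 1 + 22.699·e^(−0.194t) = 1.25, so e^(−0.194t) = 0.0110139.
−0.194·t = ln(0.0110139) = -4.5086, so t = 4.5086/0.194 = 23.24.

23.24 hours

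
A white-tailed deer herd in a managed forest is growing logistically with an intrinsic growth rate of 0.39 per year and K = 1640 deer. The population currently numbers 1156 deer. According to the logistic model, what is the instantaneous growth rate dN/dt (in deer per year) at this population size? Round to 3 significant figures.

dN/dt = rN(1 − N/K) = 0.39 × 1156 × (1 − 1156/1640).
1 − 1156/1640 = 0.29512; dN/dt = 0.39 × 1156 × 0.29512 = 133.05.

133 deer per year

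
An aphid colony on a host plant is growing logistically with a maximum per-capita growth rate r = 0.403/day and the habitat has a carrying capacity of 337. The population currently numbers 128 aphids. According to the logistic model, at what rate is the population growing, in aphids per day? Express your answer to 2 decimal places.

dN/dt = rN(1 − N/K) = 0.403 × 128 × (1 − 128/337).
1 − 128/337 = 0.62018; dN/dt = 0.403 × 128 × 0.62018 = 31.991.

31.99 aphids per day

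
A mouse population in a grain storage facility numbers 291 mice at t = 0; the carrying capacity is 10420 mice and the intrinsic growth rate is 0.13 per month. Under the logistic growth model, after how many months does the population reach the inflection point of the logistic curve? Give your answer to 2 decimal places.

27.31 months

Logistic growth is fastest at N = K/2 = 5210.
A = (K − N₀)/N₀ = 34.808. Set K/(1 + A·e^(−rt)) = K/2 → A·e^(−rt) = 1.
e^(−0.13t) = 1/34.808 = 0.0287294, so t = ln(34.808)/0.13 = 3.5498/0.13 = 27.306.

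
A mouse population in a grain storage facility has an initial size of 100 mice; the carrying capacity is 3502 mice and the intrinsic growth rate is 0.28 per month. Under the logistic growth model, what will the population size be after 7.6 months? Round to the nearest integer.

693 mice

A = (K − N₀)/N₀ = (3502 − 100)/100 = 34.02.
N(t) = K/(1 + A·e^(−rt)) = 3502/(1 + 34.02×e^(−0.28×7.6)).
e^(−2.128) = 0.11908; denominator = 1 + 34.02×0.11908 = 5.0509.
N = 3502/5.0509 = 693.336.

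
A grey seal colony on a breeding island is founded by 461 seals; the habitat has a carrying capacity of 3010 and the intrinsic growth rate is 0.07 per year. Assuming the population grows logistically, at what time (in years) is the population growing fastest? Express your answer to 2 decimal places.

24.43 years

Logistic growth is fastest at N = K/2 = 1505.
A = (K − N₀)/N₀ = 5.5293. Set K/(1 + A·e^(−rt)) = K/2 → A·e^(−rt) = 1.
e^(−0.07t) = 1/5.5293 = 0.180855, so t = ln(5.5293)/0.07 = 1.7101/0.07 = 24.429.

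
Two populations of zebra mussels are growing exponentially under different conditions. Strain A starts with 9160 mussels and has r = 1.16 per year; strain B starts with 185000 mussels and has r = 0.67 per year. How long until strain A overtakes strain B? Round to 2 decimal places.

Set 9160·e^(1.16t) = 185000·e^(0.67t).
e^((1.16 − 0.67)t) = 185000/9160 → e^(0.49·t) = 20.197.
0.49·t = ln(20.197) = 3.0055, so t = 3.0055/0.49 = 6.1337.

6.13 years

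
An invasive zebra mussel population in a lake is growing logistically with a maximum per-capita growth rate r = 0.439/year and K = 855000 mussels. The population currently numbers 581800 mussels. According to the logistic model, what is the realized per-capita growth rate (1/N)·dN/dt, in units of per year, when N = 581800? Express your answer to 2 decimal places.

0.14 per year

(1/N)·dN/dt = r(1 − N/K) = 0.439 × (1 − 581800/855000).
= 0.439 × 0.31953 = 0.14027.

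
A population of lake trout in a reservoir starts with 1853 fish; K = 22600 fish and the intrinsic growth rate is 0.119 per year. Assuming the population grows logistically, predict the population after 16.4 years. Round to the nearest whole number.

A = (K − N₀)/N₀ = (22600 − 1853)/1853 = 11.196.
N(t) = K/(1 + A·e^(−rt)) = 22600/(1 + 11.196×e^(−0.119×16.4)).
e^(−1.952) = 0.14205; denominator = 1 + 11.196×0.14205 = 2.5904.
N = 22600/2.5904 = 8724.47.

8724 fish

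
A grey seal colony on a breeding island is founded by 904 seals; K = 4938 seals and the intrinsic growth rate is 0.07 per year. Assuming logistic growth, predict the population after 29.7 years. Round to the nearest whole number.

A = (K − N₀)/N₀ = (4938 − 904)/904 = 4.4624.
N(t) = K/(1 + A·e^(−rt)) = 4938/(1 + 4.4624×e^(−0.07×29.7)).
e^(−2.079) = 0.12506; denominator = 1 + 4.4624×0.12506 = 1.558.
N = 4938/1.558 = 3169.36.

3169 seals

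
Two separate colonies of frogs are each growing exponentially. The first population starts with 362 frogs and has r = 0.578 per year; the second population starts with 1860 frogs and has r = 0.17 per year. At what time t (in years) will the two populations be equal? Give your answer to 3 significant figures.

4.01 years

Set 362·e^(0.578t) = 1860·e^(0.17t).
e^((0.578 − 0.17)t) = 1860/362 → e^(0.408·t) = 5.1381.
0.408·t = ln(5.1381) = 1.6367, so t = 1.6367/0.408 = 4.0115.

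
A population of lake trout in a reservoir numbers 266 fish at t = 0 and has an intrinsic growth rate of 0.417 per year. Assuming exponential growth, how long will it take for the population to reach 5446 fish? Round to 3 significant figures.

7.24 years

Set N₀·e^(rt) = 5446: e^(0.417·t) = 5446/266 = 20.474.
0.417·t = ln(20.474) = 3.0191, so t = 3.0191/0.417 = 7.2401.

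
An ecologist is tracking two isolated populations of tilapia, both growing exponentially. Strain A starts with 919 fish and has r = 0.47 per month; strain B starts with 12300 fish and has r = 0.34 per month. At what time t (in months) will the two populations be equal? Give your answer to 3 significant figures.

Set 919·e^(0.47t) = 12300·e^(0.34t).
e^((0.47 − 0.34)t) = 12300/919 → e^(0.13·t) = 13.384.
0.13·t = ln(13.384) = 2.5941, so t = 2.5941/0.13 = 19.954.

20.0 months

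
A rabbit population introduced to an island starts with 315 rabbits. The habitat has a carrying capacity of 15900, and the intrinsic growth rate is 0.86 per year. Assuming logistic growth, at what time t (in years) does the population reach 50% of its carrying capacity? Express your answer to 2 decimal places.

4.54 years

A = (K − N₀)/N₀ = (15900 − 315)/315 = 49.476.
Solve 15900/(1 + 49.476·e^(−0.86t)) = 7950: 1 + 49.476·e^(−0.86t) = 2, so e^(−0.86t) = 0.0202117.
−0.86·t = ln(0.0202117) = -3.9015, so t = 3.9015/0.86 = 4.5366.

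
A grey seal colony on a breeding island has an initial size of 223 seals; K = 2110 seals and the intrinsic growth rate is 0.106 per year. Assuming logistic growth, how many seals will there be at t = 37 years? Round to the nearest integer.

1807 seals

A = (K − N₀)/N₀ = (2110 − 223)/223 = 8.4619.
N(t) = K/(1 + A·e^(−rt)) = 2110/(1 + 8.4619×e^(−0.106×37)).
e^(−3.922) = 0.019801; denominator = 1 + 8.4619×0.019801 = 1.1676.
N = 2110/1.1676 = 1807.19.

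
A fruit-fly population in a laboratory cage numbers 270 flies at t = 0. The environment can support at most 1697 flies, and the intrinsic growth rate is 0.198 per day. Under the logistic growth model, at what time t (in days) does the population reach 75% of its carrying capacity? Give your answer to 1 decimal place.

A = (K − N₀)/N₀ = (1697 − 270)/270 = 5.2852.
Solve 1697/(1 + 5.2852·e^(−0.198t)) = 1272.75: 1 + 5.2852·e^(−0.198t) = 1.3333, so e^(−0.198t) = 0.0630694.
−0.198·t = ln(0.0630694) = -2.7635, so t = 2.7635/0.198 = 13.957.

14.0 days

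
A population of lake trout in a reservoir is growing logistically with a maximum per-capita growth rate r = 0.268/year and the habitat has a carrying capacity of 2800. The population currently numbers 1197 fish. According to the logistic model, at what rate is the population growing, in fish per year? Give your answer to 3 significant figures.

184 fish per year

dN/dt = rN(1 − N/K) = 0.268 × 1197 × (1 − 1197/2800).
1 − 1197/2800 = 0.5725; dN/dt = 0.268 × 1197 × 0.5725 = 183.66.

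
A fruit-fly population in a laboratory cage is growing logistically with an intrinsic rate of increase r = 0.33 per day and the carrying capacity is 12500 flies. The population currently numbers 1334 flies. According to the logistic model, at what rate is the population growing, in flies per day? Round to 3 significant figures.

dN/dt = rN(1 − N/K) = 0.33 × 1334 × (1 − 1334/12500).
1 − 1334/12500 = 0.89328; dN/dt = 0.33 × 1334 × 0.89328 = 393.24.

393 flies per day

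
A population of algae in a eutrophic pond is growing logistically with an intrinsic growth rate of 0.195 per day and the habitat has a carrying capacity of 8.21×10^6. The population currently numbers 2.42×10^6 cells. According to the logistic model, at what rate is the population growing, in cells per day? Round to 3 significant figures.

dN/dt = rN(1 − N/K) = 0.195 × 2.42×10^6 × (1 − 2.42×10^6/8.21×10^6).
1 − 2.42×10^6/8.21×10^6 = 0.70524; dN/dt = 0.195 × 2.42×10^6 × 0.70524 = 3.32802×10^5.

333000 cells per day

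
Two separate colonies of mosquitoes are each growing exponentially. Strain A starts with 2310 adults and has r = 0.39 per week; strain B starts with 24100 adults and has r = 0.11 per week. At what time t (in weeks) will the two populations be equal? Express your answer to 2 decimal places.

Set 2310·e^(0.39t) = 24100·e^(0.11t).
e^((0.39 − 0.11)t) = 24100/2310 → e^(0.28·t) = 10.433.
0.28·t = ln(10.433) = 2.345, so t = 2.345/0.28 = 8.3749.

8.37 weeks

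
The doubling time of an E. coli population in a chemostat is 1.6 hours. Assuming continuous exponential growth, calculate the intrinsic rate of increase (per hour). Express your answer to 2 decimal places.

0.43 per hour

r = ln(2)/t_d = 0.6931/1.6 = 0.43322.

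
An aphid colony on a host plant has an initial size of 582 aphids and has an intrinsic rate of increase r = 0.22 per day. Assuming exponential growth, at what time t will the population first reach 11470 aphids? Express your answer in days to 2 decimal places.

Set N₀·e^(rt) = 11470: e^(0.22·t) = 11470/582 = 19.708.
0.22·t = ln(19.708) = 2.981, so t = 2.981/0.22 = 13.55.

13.55 days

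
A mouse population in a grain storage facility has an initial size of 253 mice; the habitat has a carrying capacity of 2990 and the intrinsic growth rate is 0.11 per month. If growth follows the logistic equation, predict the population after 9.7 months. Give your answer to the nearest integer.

633 mice

A = (K − N₀)/N₀ = (2990 − 253)/253 = 10.818.
N(t) = K/(1 + A·e^(−rt)) = 2990/(1 + 10.818×e^(−0.11×9.7)).
e^(−1.067) = 0.34404; denominator = 1 + 10.818×0.34404 = 4.7219.
N = 2990/4.7219 = 633.223.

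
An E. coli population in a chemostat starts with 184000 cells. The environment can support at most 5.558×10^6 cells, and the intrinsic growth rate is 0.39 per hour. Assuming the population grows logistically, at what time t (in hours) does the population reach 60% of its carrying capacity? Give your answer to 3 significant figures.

9.69 hours

A = (K − N₀)/N₀ = (5.558×10^6 − 184000)/184000 = 29.207.
Solve 5.558×10^6/(1 + 29.207·e^(−0.39t)) = 3.3348×10^6: 1 + 29.207·e^(−0.39t) = 1.6667, so e^(−0.39t) = 0.022826.
−0.39·t = ln(0.022826) = -3.7799, so t = 3.7799/0.39 = 9.6919.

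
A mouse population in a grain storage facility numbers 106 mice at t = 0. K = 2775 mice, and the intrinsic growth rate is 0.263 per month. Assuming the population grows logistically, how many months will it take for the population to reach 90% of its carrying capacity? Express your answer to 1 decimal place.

A = (K − N₀)/N₀ = (2775 − 106)/106 = 25.179.
Solve 2775/(1 + 25.179·e^(−0.263t)) = 2497.5: 1 + 25.179·e^(−0.263t) = 1.1111, so e^(−0.263t) = 0.00441281.
−0.263·t = ln(0.00441281) = -5.4232, so t = 5.4232/0.263 = 20.621.

20.6 months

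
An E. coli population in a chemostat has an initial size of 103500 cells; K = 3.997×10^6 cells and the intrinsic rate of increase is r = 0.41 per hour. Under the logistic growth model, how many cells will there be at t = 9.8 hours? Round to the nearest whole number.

2383831 cells

A = (K − N₀)/N₀ = (3.997×10^6 − 103500)/103500 = 37.618.
N(t) = K/(1 + A·e^(−rt)) = 3.997×10^6/(1 + 37.618×e^(−0.41×9.8)).
e^(−4.018) = 0.017989; denominator = 1 + 37.618×0.017989 = 1.6767.
N = 3.997×10^6/1.6767 = 2.383831×10^6.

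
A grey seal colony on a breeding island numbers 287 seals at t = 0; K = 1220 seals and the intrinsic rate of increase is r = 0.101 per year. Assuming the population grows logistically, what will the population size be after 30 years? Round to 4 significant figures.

A = (K − N₀)/N₀ = (1220 − 287)/287 = 3.2509.
N(t) = K/(1 + A·e^(−rt)) = 1220/(1 + 3.2509×e^(−0.101×30)).
e^(−3.03) = 0.048316; denominator = 1 + 3.2509×0.048316 = 1.1571.
N = 1220/1.1571 = 1054.39.

1054 seals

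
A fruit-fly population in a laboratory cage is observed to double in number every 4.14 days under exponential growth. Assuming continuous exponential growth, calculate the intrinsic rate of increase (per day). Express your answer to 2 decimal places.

0.17 per day

r = ln(2)/t_d = 0.6931/4.14 = 0.16743.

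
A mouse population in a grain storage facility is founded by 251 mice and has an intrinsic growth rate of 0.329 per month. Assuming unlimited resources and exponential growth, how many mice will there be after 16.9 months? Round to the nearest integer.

65222 mice

N(t) = N₀·e^(rt) = 251 × e^(0.329×16.9) = 251 × e^5.56.
e^5.56 ≈ 259.85, so N ≈ 251 × 259.85 = 65222.1.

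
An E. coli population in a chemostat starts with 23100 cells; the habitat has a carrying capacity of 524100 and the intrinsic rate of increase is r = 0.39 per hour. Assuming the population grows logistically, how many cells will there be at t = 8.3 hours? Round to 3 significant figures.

A = (K − N₀)/N₀ = (524100 − 23100)/23100 = 21.688.
N(t) = K/(1 + A·e^(−rt)) = 524100/(1 + 21.688×e^(−0.39×8.3)).
e^(−3.237) = 0.039282; denominator = 1 + 21.688×0.039282 = 1.852.
N = 524100/1.852 = 282999.

283000 cells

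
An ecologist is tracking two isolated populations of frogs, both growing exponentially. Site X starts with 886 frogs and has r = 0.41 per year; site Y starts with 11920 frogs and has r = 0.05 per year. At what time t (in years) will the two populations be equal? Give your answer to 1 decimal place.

Set 886·e^(0.41t) = 11920·e^(0.05t).
e^((0.41 − 0.05)t) = 11920/886 → e^(0.36·t) = 13.454.
0.36·t = ln(13.454) = 2.5993, so t = 2.5993/0.36 = 7.2202.

7.2 years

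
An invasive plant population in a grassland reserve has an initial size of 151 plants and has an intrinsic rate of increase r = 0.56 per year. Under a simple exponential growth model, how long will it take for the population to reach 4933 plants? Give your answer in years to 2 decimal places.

6.23 years

Set N₀·e^(rt) = 4933: e^(0.56·t) = 4933/151 = 32.669.
0.56·t = ln(32.669) = 3.4864, so t = 3.4864/0.56 = 6.2258.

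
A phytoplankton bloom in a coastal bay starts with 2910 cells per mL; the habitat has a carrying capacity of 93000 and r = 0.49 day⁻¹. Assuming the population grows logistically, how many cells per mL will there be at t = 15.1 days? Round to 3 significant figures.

91300 cells per mL

A = (K − N₀)/N₀ = (93000 − 2910)/2910 = 30.959.
N(t) = K/(1 + A·e^(−rt)) = 93000/(1 + 30.959×e^(−0.49×15.1)).
e^(−7.399) = 0.00061186; denominator = 1 + 30.959×0.00061186 = 1.0189.
N = 93000/1.0189 = 91271.1.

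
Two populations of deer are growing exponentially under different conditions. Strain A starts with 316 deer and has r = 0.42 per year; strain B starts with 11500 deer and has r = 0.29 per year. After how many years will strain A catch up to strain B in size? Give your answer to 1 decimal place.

27.6 years

Set 316·e^(0.42t) = 11500·e^(0.29t).
e^((0.42 − 0.29)t) = 11500/316 → e^(0.13·t) = 36.392.
0.13·t = ln(36.392) = 3.5944, so t = 3.5944/0.13 = 27.649.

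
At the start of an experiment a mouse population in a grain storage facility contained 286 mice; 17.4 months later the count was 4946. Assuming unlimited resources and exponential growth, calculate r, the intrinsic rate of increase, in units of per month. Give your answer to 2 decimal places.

From N(t) = N₀·e^(rt): e^(r·17.4) = 4946/286 = 17.294.
r·17.4 = ln(17.294) = 2.8503, so r = 2.8503/17.4 = 0.16381.

0.16 per month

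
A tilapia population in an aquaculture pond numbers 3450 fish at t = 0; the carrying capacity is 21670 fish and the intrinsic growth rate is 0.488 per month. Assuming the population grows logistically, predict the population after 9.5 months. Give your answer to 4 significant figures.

20610 fish

A = (K − N₀)/N₀ = (21670 − 3450)/3450 = 5.2812.
N(t) = K/(1 + A·e^(−rt)) = 21670/(1 + 5.2812×e^(−0.488×9.5)).
e^(−4.636) = 0.0096964; denominator = 1 + 5.2812×0.0096964 = 1.0512.
N = 21670/1.0512 = 20614.4.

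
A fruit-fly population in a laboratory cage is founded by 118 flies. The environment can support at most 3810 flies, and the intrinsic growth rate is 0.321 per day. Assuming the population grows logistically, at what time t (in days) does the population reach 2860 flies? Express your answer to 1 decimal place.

14.2 days

A = (K − N₀)/N₀ = (3810 − 118)/118 = 31.288.
Solve 3810/(1 + 31.288·e^(−0.321t)) = 2860: 1 + 31.288·e^(−0.321t) = 1.3322, so e^(−0.321t) = 0.0106164.
−0.321·t = ln(0.0106164) = -4.5454, so t = 4.5454/0.321 = 14.16.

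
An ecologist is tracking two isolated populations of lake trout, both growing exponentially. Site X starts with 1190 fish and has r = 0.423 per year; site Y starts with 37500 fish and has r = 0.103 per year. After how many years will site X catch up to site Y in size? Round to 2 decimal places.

Set 1190·e^(0.423t) = 37500·e^(0.103t).
e^((0.423 − 0.103)t) = 37500/1190 → e^(0.32·t) = 31.513.
0.32·t = ln(31.513) = 3.4504, so t = 3.4504/0.32 = 10.782.

10.78 years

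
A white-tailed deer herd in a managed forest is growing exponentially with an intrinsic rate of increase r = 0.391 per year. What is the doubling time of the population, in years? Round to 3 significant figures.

1.77 years

Doubling time t_d = ln(2)/r = 0.6931/0.391 = 1.7728.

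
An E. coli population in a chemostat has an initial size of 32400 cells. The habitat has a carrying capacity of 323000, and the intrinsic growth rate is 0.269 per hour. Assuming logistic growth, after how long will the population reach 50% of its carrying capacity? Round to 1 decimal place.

8.2 hours

A = (K − N₀)/N₀ = (323000 − 32400)/32400 = 8.9691.
Solve 323000/(1 + 8.9691·e^(−0.269t)) = 161500: 1 + 8.9691·e^(−0.269t) = 2, so e^(−0.269t) = 0.111493.
−0.269·t = ln(0.111493) = -2.1938, so t = 2.1938/0.269 = 8.1554.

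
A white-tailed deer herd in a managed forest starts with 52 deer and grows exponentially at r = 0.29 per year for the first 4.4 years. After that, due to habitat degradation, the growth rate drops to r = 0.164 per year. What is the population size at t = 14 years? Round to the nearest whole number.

899 deer

Phase 1: N(4.4) = 52·e^(0.29×4.4) = 52·e^1.276 = 186.279.
Phase 2 runs for 14 − 4.4 = 9.6 years at r = 0.164.
N(14) = 186.279·e^(0.164×9.6) = 186.279·e^1.574 = 899.324.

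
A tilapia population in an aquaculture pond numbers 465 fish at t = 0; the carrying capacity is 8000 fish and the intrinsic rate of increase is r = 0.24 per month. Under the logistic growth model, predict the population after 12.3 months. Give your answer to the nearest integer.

A = (K − N₀)/N₀ = (8000 − 465)/465 = 16.204.
N(t) = K/(1 + A·e^(−rt)) = 8000/(1 + 16.204×e^(−0.24×12.3)).
e^(−2.952) = 0.052235; denominator = 1 + 16.204×0.052235 = 1.8464.
N = 8000/1.8464 = 4332.68.

4333 fish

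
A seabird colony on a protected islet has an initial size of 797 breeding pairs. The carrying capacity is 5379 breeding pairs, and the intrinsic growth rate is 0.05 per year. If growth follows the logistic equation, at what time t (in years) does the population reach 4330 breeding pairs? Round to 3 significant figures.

63.3 years

A = (K − N₀)/N₀ = (5379 − 797)/797 = 5.7491.
Solve 5379/(1 + 5.7491·e^(−0.05t)) = 4330: 1 + 5.7491·e^(−0.05t) = 1.2423, so e^(−0.05t) = 0.0421396.
−0.05·t = ln(0.0421396) = -3.1668, so t = 3.1668/0.05 = 63.335.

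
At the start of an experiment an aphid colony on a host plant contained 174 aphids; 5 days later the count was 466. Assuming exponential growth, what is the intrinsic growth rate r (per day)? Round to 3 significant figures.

0.197 per day

From N(t) = N₀·e^(rt): e^(r·5) = 466/174 = 2.6782.
r·5 = ln(2.6782) = 0.98513, so r = 0.98513/5 = 0.19703.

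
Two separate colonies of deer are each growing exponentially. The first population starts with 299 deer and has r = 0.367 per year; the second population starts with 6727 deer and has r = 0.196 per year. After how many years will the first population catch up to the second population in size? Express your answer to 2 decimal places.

18.21 years

Set 299·e^(0.367t) = 6727·e^(0.196t).
e^((0.367 − 0.196)t) = 6727/299 → e^(0.171·t) = 22.498.
0.171·t = ln(22.498) = 3.1134, so t = 3.1134/0.171 = 18.207.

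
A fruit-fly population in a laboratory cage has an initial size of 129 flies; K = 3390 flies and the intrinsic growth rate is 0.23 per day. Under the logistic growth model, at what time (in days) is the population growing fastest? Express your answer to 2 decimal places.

14.04 days

Logistic growth is fastest at N = K/2 = 1695.
A = (K − N₀)/N₀ = 25.279. Set K/(1 + A·e^(−rt)) = K/2 → A·e^(−rt) = 1.
e^(−0.23t) = 1/25.279 = 0.0395584, so t = ln(25.279)/0.23 = 3.23/0.23 = 14.043.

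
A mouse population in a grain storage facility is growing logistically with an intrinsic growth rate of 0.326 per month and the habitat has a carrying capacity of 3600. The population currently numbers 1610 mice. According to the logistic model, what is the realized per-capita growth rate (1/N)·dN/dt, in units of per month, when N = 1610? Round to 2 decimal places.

0.18 per month

(1/N)·dN/dt = r(1 − N/K) = 0.326 × (1 − 1610/3600).
= 0.326 × 0.55278 = 0.18021.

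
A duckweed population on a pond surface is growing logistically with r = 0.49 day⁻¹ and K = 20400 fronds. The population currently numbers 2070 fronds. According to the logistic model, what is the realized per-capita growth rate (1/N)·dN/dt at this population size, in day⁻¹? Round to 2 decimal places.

(1/N)·dN/dt = r(1 − N/K) = 0.49 × (1 − 2070/20400).
= 0.49 × 0.89853 = 0.44028.

0.44 per day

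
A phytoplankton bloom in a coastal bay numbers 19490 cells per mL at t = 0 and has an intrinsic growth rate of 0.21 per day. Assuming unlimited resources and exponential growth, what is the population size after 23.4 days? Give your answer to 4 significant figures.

2654000 cells per mL

N(t) = N₀·e^(rt) = 19490 × e^(0.21×23.4) = 19490 × e^4.914.
e^4.914 ≈ 136.18, so N ≈ 19490 × 136.18 = 2.654208×10^6.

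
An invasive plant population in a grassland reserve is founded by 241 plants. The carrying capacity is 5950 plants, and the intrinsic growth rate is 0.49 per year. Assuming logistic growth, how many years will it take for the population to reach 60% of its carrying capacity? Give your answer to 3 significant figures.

A = (K − N₀)/N₀ = (5950 − 241)/241 = 23.689.
Solve 5950/(1 + 23.689·e^(−0.49t)) = 3570: 1 + 23.689·e^(−0.49t) = 1.6667, so e^(−0.49t) = 0.0281427.
−0.49·t = ln(0.0281427) = -3.5705, so t = 3.5705/0.49 = 7.2867.

7.29 years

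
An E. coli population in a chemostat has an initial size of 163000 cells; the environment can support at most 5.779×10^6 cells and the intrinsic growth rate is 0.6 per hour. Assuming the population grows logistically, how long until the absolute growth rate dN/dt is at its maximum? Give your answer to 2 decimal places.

5.90 hours

Logistic growth is fastest at N = K/2 = 2.8895×10^6.
A = (K − N₀)/N₀ = 34.454. Set K/(1 + A·e^(−rt)) = K/2 → A·e^(−rt) = 1.
e^(−0.6t) = 1/34.454 = 0.0290242, so t = ln(34.454)/0.6 = 3.5396/0.6 = 5.8994.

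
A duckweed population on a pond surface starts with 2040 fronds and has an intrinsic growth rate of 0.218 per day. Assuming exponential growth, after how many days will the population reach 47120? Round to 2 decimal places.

14.40 days

Set N₀·e^(rt) = 47120: e^(0.218·t) = 47120/2040 = 23.098.
0.218·t = ln(23.098) = 3.1397, so t = 3.1397/0.218 = 14.403.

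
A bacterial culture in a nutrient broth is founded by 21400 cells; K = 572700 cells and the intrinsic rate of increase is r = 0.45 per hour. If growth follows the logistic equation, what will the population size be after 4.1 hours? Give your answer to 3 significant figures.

A = (K − N₀)/N₀ = (572700 − 21400)/21400 = 25.762.
N(t) = K/(1 + A·e^(−rt)) = 572700/(1 + 25.762×e^(−0.45×4.1)).
e^(−1.845) = 0.15803; denominator = 1 + 25.762×0.15803 = 5.071.
N = 572700/5.071 = 112936.

113000 cells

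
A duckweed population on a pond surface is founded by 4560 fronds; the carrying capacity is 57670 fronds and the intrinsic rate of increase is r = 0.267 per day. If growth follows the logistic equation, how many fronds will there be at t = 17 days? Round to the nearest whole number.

51288 fronds

A = (K − N₀)/N₀ = (57670 − 4560)/4560 = 11.647.
N(t) = K/(1 + A·e^(−rt)) = 57670/(1 + 11.647×e^(−0.267×17)).
e^(−4.539) = 0.010684; denominator = 1 + 11.647×0.010684 = 1.1244.
N = 57670/1.1244 = 51287.9.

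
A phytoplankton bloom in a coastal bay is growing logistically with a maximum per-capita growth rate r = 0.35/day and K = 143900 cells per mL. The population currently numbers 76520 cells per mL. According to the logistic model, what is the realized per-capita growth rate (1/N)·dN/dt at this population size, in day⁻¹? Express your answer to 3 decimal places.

(1/N)·dN/dt = r(1 − N/K) = 0.35 × (1 − 76520/143900).
= 0.35 × 0.46824 = 0.16388.

0.164 per day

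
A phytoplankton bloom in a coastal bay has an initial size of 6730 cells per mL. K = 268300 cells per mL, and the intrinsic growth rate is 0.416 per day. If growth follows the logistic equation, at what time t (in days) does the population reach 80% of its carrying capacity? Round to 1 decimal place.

A = (K − N₀)/N₀ = (268300 − 6730)/6730 = 38.866.
Solve 268300/(1 + 38.866·e^(−0.416t)) = 214640: 1 + 38.866·e^(−0.416t) = 1.25, so e^(−0.416t) = 0.00643231.
−0.416·t = ln(0.00643231) = -5.0464, so t = 5.0464/0.416 = 12.131.

12.1 days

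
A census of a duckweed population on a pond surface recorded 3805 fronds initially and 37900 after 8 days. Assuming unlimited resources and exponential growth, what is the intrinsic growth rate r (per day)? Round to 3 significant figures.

From N(t) = N₀·e^(rt): e^(r·8) = 37900/3805 = 9.9606.
r·8 = ln(9.9606) = 2.2986, so r = 2.2986/8 = 0.28733.

0.287 per day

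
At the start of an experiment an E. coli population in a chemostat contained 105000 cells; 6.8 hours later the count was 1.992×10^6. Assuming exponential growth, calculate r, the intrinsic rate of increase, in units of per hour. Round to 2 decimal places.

0.43 per hour

From N(t) = N₀·e^(rt): e^(r·6.8) = 1.992×10^6/105000 = 18.971.
r·6.8 = ln(18.971) = 2.9429, so r = 2.9429/6.8 = 0.43278.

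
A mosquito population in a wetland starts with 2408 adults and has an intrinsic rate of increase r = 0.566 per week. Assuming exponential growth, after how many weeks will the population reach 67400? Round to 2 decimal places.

5.89 weeks

Set N₀·e^(rt) = 67400: e^(0.566·t) = 67400/2408 = 27.99.
0.566·t = ln(27.99) = 3.3318, so t = 3.3318/0.566 = 5.8867.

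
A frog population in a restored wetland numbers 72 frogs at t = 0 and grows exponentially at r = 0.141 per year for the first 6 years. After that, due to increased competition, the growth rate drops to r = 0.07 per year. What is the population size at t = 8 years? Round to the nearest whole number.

193 frogs

Phase 1: N(6) = 72·e^(0.141×6) = 72·e^0.846 = 167.782.
Phase 2 runs for 8 − 6 = 2 years at r = 0.07.
N(8) = 167.782·e^(0.07×2) = 167.782·e^0.14 = 192.995.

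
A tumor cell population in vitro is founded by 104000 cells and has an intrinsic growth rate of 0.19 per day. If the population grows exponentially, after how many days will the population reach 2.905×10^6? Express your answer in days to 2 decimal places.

Set N₀·e^(rt) = 2.905×10^6: e^(0.19·t) = 2.905×10^6/104000 = 27.933.
0.19·t = ln(27.933) = 3.3298, so t = 3.3298/0.19 = 17.525.

17.53 days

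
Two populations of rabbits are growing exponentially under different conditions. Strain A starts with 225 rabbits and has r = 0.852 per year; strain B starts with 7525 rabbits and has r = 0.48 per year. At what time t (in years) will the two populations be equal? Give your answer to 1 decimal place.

9.4 years

Set 225·e^(0.852t) = 7525·e^(0.48t).
e^((0.852 − 0.48)t) = 7525/225 → e^(0.372·t) = 33.444.
0.372·t = ln(33.444) = 3.5099, so t = 3.5099/0.372 = 9.4352.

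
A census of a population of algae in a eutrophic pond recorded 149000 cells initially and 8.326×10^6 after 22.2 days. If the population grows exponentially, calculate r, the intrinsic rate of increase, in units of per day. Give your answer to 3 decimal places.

0.181 per day

From N(t) = N₀·e^(rt): e^(r·22.2) = 8.326×10^6/149000 = 55.879.
r·22.2 = ln(55.879) = 4.0232, so r = 4.0232/22.2 = 0.18122.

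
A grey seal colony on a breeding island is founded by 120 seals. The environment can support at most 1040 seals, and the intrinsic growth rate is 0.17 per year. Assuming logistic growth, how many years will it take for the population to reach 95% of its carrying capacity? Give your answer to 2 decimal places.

A = (K − N₀)/N₀ = (1040 − 120)/120 = 7.6667.
Solve 1040/(1 + 7.6667·e^(−0.17t)) = 988: 1 + 7.6667·e^(−0.17t) = 1.0526, so e^(−0.17t) = 0.00686499.
−0.17·t = ln(0.00686499) = -4.9813, so t = 4.9813/0.17 = 29.302.

29.30 years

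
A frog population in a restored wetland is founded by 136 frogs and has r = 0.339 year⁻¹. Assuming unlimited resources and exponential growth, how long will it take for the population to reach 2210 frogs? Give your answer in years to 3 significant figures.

Set N₀·e^(rt) = 2210: e^(0.339·t) = 2210/136 = 16.25.
0.339·t = ln(16.25) = 2.7881, so t = 2.7881/0.339 = 8.2245.

8.22 years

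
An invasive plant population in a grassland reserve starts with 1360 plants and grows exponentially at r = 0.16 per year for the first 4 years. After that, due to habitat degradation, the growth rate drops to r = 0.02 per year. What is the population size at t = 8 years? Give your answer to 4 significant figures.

2794 plants

Phase 1: N(4) = 1360·e^(0.16×4) = 1360·e^0.64 = 2579.21.
Phase 2 runs for 8 − 4 = 4 years at r = 0.02.
N(8) = 2579.21·e^(0.02×4) = 2579.21·e^0.08 = 2794.03.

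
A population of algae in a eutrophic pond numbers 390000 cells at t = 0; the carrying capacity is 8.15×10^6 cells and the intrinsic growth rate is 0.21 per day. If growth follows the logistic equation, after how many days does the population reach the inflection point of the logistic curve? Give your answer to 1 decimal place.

Logistic growth is fastest at N = K/2 = 4.075×10^6.
A = (K − N₀)/N₀ = 19.897. Set K/(1 + A·e^(−rt)) = K/2 → A·e^(−rt) = 1.
e^(−0.21t) = 1/19.897 = 0.0502577, so t = ln(19.897)/0.21 = 2.9906/0.21 = 14.241.

14.2 days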